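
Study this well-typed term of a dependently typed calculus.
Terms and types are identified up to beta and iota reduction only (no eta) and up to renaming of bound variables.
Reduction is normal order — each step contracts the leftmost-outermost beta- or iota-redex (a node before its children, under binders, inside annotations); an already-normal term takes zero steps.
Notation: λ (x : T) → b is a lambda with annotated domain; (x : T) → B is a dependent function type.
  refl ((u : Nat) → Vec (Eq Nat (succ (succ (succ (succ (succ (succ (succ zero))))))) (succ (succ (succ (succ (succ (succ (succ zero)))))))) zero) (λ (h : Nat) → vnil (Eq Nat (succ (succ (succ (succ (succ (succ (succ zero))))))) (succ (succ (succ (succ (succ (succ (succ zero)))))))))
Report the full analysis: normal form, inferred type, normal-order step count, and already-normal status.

resulting normal form:
  refl ((u : Nat) → Vec (Eq Nat (succ (succ (succ (succ (succ (succ (succ zero))))))) (succ (succ (succ (succ (succ (succ (succ zero)))))))) zero) (λ (h : Nat) → vnil (Eq Nat (succ (succ (succ (succ (succ (succ (succ zero))))))) (succ (succ (succ (succ (succ (succ (succ zero)))))))))
type:
  Eq ((u : Nat) → Vec (Eq Nat (succ (succ (succ (succ (succ (succ (succ zero))))))) (succ (succ (succ (succ (succ (succ (succ zero)))))))) zero) (λ (h : Nat) → vnil (Eq Nat (succ (succ (succ (succ (succ (succ (succ zero))))))) (succ (succ (succ (succ (succ (succ (succ zero))))))))) (λ (a : Nat) → vnil (Eq Nat (succ (succ (succ (succ (succ (succ (succ zero))))))) (succ (succ (succ (succ (succ (succ (succ zero)))))))))
steps to reach normal form (normal order): 0
term was already normal: yes


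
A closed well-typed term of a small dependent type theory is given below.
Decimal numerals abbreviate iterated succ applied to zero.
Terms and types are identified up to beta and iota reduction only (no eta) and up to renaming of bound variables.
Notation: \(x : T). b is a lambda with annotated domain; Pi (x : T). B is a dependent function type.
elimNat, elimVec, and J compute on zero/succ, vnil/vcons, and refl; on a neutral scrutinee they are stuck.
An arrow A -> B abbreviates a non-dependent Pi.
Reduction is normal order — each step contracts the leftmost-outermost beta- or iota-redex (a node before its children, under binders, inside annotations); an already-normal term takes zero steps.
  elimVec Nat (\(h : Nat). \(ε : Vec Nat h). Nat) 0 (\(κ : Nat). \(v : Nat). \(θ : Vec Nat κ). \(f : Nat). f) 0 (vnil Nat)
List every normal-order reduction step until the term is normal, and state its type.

normal-order reduction sequence:
  elimVec Nat (\(h : Nat). \(ε : Vec Nat h). Nat) 0 (\(κ : Nat). \(v : Nat). \(θ : Vec Nat κ). \(f : Nat). f) 0 (vnil Nat)
  ~> 0
the term's type:
  Nat


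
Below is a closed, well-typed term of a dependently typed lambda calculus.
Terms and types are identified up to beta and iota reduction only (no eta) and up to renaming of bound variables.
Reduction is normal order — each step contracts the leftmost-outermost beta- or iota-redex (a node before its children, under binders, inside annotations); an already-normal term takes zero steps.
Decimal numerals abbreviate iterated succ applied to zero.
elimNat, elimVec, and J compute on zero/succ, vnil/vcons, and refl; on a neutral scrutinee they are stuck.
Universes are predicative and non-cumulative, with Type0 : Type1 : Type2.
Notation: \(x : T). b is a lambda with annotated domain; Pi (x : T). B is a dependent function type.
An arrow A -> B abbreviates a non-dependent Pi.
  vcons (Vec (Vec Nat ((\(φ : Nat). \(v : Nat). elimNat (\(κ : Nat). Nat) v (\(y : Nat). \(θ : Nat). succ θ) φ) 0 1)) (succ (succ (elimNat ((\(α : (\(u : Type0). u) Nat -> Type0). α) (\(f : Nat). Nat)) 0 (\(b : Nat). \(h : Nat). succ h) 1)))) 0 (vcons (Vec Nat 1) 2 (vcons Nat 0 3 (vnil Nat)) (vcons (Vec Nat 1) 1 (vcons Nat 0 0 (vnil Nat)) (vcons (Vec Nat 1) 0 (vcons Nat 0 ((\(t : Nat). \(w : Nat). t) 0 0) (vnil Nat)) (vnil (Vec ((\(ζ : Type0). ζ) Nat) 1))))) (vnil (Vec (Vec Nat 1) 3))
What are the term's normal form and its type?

resulting normal form:
  vcons (Vec (Vec Nat 1) 3) 0 (vcons (Vec Nat 1) 2 (vcons Nat 0 3 (vnil Nat)) (vcons (Vec Nat 1) 1 (vcons Nat 0 0 (vnil Nat)) (vcons (Vec Nat 1) 0 (vcons Nat 0 0 (vnil Nat)) (vnil (Vec Nat 1))))) (vnil (Vec (Vec Nat 1) 3))
inferred type:
  Vec (Vec (Vec Nat 1) 3) 1
observation: the leftmost-outermost redex is a beta-redex, and normalization takes 10 steps.


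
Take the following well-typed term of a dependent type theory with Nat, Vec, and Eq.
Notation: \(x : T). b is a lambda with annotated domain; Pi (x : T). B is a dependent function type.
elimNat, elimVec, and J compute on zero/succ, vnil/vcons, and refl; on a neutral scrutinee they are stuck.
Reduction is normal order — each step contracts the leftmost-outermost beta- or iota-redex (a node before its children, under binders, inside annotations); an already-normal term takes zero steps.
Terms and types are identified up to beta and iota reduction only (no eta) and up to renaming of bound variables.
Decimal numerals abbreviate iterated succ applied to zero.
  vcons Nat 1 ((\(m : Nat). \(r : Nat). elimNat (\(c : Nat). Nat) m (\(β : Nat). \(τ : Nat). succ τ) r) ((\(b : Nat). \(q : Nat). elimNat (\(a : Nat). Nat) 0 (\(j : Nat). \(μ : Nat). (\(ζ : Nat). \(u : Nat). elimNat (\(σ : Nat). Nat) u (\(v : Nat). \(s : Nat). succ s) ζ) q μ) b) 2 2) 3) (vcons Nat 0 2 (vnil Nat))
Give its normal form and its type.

resulting normal form:
  vcons Nat 1 7 (vcons Nat 0 2 (vnil Nat))
type:
  Vec Nat 2
observation: reduction starts at a beta-redex, and 39 normal-order steps reach the normal form.


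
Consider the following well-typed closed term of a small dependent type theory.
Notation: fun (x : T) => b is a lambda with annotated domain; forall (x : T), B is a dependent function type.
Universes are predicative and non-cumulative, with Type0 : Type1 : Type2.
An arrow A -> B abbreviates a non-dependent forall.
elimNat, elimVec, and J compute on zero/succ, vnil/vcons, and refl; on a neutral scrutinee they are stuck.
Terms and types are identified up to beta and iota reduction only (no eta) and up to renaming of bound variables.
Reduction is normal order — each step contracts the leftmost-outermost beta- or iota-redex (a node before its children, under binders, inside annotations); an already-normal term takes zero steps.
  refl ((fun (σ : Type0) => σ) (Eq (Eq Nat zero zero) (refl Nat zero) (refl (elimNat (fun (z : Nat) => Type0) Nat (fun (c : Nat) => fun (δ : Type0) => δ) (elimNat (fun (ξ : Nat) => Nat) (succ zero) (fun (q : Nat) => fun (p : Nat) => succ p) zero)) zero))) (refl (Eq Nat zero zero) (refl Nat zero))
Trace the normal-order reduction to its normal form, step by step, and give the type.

reduction (normal order):
  refl ((fun (σ : Type0) => σ) (Eq (Eq Nat zero zero) (refl Nat zero) (refl (elimNat (fun (z : Nat) => Type0) Nat (fun (c : Nat) => fun (δ : Type0) => δ) (elimNat (fun (ξ : Nat) => Nat) (succ zero) (fun (q : Nat) => fun (p : Nat) => succ p) zero)) zero))) (refl (Eq Nat zero zero) (refl Nat zero))
  ~> refl (Eq (Eq Nat zero zero) (refl Nat zero) (refl (elimNat (fun (σ : Nat) => Type0) Nat (fun (z : Nat) => fun (c : Type0) => c) (elimNat (fun (δ : Nat) => Nat) (succ zero) (fun (ξ : Nat) => fun (q : Nat) => succ q) zero)) zero)) (refl (Eq Nat zero zero) (refl Nat zero))
  ~> refl (Eq (Eq Nat zero zero) (refl Nat zero) (refl (elimNat (fun (σ : Nat) => Type0) Nat (fun (z : Nat) => fun (c : Type0) => c) (succ zero)) zero)) (refl (Eq Nat zero zero) (refl Nat zero))
  ~> refl (Eq (Eq Nat zero zero) (refl Nat zero) (refl ((fun (σ : Nat) => fun (z : Type0) => z) zero (elimNat (fun (c : Nat) => Type0) Nat (fun (δ : Nat) => fun (ξ : Type0) => ξ) zero)) zero)) (refl (Eq Nat zero zero) (refl Nat zero))
  ~> refl (Eq (Eq Nat zero zero) (refl Nat zero) (refl ((fun (σ : Type0) => σ) (elimNat (fun (z : Nat) => Type0) Nat (fun (c : Nat) => fun (δ : Type0) => δ) zero)) zero)) (refl (Eq Nat zero zero) (refl Nat zero))
  ~> refl (Eq (Eq Nat zero zero) (refl Nat zero) (refl (elimNat (fun (σ : Nat) => Type0) Nat (fun (z : Nat) => fun (c : Type0) => c) zero) zero)) (refl (Eq Nat zero zero) (refl Nat zero))
  ~> refl (Eq (Eq Nat zero zero) (refl Nat zero) (refl Nat zero)) (refl (Eq Nat zero zero) (refl Nat zero))
type:
  Eq (Eq (Eq Nat zero zero) (refl Nat zero) (refl Nat zero)) (refl (Eq Nat zero zero) (refl Nat zero)) (refl (Eq Nat zero zero) (refl Nat zero))


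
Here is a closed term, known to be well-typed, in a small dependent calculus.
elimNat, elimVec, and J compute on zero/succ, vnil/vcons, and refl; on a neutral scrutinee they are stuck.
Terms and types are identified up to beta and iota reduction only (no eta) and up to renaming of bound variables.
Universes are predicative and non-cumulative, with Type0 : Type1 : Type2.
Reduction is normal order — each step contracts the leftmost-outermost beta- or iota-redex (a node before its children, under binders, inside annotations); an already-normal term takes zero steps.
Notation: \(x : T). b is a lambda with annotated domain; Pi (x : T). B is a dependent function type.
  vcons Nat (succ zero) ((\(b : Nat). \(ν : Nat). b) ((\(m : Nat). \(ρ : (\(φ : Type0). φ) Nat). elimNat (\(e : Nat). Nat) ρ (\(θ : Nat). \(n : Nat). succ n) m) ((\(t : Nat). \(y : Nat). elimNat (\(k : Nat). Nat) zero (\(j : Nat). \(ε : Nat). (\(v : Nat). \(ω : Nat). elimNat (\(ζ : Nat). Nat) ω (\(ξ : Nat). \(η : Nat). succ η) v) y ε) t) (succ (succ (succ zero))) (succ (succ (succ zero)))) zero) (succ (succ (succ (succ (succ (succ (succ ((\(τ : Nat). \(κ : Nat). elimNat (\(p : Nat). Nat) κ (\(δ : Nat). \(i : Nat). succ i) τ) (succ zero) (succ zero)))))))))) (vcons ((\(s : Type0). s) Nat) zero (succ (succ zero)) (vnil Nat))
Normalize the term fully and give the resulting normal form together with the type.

normal form:
  vcons Nat (succ zero) (succ (succ (succ (succ (succ (succ (succ (succ (succ zero))))))))) (vcons Nat zero (succ (succ zero)) (vnil Nat))
type:
  Vec Nat (succ (succ zero))


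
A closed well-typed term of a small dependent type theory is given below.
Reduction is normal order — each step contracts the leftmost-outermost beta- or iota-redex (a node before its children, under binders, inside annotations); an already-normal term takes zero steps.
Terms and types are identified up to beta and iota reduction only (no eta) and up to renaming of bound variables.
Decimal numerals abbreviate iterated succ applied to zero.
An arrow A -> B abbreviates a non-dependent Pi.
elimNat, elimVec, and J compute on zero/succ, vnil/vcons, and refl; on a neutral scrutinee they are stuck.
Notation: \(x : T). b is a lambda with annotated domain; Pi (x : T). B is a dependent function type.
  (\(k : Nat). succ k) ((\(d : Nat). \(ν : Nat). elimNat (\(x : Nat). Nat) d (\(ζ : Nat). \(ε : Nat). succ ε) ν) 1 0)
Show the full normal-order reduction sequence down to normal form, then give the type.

normal-order reduction:
  (\(k : Nat). succ k) ((\(d : Nat). \(ν : Nat). elimNat (\(x : Nat). Nat) d (\(ζ : Nat). \(ε : Nat). succ ε) ν) 1 0)
  ~> succ ((\(k : Nat). \(d : Nat). elimNat (\(ν : Nat). Nat) k (\(x : Nat). \(ζ : Nat). succ ζ) d) 1 0)
  ~> succ ((\(k : Nat). elimNat (\(d : Nat). Nat) 1 (\(ν : Nat). \(x : Nat). succ x) k) 0)
  ~> succ (elimNat (\(k : Nat). Nat) 1 (\(d : Nat). \(ν : Nat). succ ν) 0)
  ~> 2
the term's type:
  Nat


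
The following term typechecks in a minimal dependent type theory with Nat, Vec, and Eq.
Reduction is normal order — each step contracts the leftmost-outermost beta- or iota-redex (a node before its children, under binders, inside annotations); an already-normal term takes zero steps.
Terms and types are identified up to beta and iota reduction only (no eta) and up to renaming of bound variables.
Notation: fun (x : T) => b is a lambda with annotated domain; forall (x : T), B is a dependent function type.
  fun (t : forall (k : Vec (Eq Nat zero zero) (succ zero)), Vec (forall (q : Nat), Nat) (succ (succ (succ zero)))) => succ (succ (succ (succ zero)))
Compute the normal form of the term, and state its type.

resulting normal form:
  fun (t : forall (k : Vec (Eq Nat zero zero) (succ zero)), Vec (forall (q : Nat), Nat) (succ (succ (succ zero)))) => succ (succ (succ (succ zero)))
type:
  forall (t : forall (k : Vec (Eq Nat zero zero) (succ zero)), Vec (forall (q : Nat), Nat) (succ (succ (succ zero)))), Nat


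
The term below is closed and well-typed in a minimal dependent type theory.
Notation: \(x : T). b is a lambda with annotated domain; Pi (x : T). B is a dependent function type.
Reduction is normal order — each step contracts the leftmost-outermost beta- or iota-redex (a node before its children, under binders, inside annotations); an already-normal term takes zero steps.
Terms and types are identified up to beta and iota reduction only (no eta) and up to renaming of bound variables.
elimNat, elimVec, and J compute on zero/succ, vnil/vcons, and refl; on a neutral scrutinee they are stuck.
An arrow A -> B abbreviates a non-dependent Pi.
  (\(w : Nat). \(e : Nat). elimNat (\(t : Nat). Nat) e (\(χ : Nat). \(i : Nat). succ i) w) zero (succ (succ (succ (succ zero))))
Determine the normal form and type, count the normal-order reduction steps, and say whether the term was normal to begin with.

resulting normal form:
  succ (succ (succ (succ zero)))
inferred type:
  Nat
normal-order step count: 3
term was already normal: no
first redex: a beta-redex


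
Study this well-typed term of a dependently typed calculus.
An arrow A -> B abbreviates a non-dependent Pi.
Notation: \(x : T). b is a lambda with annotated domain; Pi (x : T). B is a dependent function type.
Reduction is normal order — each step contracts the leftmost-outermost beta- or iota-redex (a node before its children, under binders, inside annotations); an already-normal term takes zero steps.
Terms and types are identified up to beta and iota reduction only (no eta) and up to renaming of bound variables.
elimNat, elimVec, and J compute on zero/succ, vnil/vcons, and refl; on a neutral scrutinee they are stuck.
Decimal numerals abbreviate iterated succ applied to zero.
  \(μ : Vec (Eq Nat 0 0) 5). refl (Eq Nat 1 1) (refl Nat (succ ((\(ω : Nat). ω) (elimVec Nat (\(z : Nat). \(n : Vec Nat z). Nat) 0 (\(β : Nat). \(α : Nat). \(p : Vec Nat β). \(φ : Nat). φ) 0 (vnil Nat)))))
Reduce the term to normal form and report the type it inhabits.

reduced normal form:
  \(μ : Vec (Eq Nat 0 0) 5). refl (Eq Nat 1 1) (refl Nat 1)
inferred type:
  Vec (Eq Nat 0 0) 5 -> Eq (Eq Nat 1 1) (refl Nat 1) (refl Nat 1)
observation: contracting a beta-redex first, the term normalizes in 2 steps.


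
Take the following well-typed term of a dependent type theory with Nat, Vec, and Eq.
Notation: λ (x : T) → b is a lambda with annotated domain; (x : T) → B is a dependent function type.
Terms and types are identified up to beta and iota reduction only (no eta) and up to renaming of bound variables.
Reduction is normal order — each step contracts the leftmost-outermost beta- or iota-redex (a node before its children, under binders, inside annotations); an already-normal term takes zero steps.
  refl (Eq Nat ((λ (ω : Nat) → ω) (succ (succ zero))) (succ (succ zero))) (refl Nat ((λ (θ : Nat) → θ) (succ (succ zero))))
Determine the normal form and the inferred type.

resulting normal form:
  refl (Eq Nat (succ (succ zero)) (succ (succ zero))) (refl Nat (succ (succ zero)))
inferred type:
  Eq (Eq Nat (succ (succ zero)) (succ (succ zero))) (refl Nat (succ (succ zero))) (refl Nat (succ (succ zero)))
observation: reduction starts at a beta-redex, and 2 normal-order steps reach the normal form.


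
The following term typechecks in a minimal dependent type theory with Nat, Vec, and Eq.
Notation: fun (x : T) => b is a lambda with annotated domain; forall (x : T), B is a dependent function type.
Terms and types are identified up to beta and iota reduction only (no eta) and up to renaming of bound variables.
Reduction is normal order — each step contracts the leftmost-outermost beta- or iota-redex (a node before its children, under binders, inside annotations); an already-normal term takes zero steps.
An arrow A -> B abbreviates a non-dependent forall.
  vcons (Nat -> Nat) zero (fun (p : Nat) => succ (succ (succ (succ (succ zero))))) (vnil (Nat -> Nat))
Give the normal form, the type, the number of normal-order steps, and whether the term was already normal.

resulting normal form:
  vcons (Nat -> Nat) zero (fun (p : Nat) => succ (succ (succ (succ (succ zero))))) (vnil (Nat -> Nat))
the term's type:
  Vec (Nat -> Nat) (succ zero)
steps to reach normal form (normal order): 0
already normal: yes


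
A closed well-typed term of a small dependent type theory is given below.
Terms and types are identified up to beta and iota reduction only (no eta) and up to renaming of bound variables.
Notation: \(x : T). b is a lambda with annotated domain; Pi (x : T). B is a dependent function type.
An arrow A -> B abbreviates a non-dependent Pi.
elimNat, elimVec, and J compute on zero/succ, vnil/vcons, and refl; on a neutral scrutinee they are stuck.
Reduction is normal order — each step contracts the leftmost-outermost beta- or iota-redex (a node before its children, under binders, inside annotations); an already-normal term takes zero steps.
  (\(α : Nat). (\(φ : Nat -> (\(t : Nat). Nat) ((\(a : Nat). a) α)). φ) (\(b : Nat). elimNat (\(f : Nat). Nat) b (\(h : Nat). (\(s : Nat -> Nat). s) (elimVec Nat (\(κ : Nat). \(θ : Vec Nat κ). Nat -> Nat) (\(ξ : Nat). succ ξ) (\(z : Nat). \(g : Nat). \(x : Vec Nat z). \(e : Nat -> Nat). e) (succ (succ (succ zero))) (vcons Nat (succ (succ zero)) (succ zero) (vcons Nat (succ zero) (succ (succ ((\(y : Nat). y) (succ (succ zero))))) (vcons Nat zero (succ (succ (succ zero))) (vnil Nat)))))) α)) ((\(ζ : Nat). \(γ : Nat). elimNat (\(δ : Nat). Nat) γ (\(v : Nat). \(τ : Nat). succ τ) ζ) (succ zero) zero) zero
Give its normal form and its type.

normal form:
  succ zero
inferred type:
  Nat
observation: 30 normal-order steps separate the term from its normal form.


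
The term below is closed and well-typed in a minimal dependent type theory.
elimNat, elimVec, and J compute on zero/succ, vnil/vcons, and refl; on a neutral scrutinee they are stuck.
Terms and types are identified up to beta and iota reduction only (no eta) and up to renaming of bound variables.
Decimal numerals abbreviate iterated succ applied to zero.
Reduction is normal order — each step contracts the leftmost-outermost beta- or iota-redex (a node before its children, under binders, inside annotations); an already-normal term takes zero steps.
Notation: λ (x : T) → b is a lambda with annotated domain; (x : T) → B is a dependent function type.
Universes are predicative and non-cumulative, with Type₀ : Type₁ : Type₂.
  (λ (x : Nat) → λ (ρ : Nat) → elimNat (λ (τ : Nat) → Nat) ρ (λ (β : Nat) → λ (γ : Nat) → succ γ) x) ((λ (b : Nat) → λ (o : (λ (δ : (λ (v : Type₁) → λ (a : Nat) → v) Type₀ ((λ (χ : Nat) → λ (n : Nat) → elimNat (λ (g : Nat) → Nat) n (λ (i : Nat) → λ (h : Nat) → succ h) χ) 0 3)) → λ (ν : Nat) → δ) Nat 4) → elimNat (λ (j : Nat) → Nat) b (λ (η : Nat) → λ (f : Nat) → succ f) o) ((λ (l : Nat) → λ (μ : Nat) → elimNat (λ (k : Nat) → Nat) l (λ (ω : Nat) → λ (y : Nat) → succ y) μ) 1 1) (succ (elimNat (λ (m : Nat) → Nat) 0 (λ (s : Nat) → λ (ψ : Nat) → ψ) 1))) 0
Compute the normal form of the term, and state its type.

normal form:
  3
inferred type:
  Nat


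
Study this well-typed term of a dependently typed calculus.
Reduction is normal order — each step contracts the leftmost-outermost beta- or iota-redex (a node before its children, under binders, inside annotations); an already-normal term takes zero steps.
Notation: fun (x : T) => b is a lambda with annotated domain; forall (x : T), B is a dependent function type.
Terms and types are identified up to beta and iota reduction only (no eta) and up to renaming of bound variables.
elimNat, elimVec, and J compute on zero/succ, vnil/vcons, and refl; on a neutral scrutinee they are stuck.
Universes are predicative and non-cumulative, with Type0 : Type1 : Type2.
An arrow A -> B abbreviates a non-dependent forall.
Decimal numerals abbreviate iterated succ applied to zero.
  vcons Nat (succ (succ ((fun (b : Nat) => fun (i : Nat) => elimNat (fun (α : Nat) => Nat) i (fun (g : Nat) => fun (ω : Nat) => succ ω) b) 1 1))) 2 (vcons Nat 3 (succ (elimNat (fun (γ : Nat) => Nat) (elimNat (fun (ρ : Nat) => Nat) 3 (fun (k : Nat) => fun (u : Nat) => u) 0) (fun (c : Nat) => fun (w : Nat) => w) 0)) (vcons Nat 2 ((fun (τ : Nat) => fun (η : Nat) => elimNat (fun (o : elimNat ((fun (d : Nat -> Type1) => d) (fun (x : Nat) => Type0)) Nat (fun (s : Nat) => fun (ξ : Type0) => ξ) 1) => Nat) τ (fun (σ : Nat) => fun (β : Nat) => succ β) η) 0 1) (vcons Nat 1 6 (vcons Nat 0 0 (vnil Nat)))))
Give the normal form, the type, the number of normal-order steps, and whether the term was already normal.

normal form:
  vcons Nat 4 2 (vcons Nat 3 4 (vcons Nat 2 1 (vcons Nat 1 6 (vcons Nat 0 0 (vnil Nat)))))
inferred type:
  Vec Nat 5
normal-order step count: 14
already normal: no
first contracted redex: a beta-redex


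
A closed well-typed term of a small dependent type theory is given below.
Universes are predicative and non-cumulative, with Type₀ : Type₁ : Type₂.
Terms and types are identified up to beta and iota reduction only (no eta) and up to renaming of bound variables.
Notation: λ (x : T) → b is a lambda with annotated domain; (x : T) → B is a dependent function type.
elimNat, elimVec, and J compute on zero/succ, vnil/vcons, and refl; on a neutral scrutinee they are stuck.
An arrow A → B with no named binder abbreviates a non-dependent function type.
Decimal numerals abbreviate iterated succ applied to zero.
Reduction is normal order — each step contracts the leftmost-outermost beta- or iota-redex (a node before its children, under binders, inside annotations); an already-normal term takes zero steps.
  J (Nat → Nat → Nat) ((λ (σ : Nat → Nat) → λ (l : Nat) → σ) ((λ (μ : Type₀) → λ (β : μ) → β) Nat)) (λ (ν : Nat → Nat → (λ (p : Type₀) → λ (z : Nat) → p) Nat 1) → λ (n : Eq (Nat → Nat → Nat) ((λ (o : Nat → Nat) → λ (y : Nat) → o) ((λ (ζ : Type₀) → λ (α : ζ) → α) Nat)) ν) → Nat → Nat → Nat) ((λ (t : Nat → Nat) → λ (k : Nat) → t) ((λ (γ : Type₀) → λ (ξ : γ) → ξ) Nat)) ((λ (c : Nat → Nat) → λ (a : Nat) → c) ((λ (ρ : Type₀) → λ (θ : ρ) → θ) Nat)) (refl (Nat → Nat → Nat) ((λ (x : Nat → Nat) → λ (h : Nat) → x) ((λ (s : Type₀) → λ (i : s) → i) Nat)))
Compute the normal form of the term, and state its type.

reduced normal form:
  λ (σ : Nat) → λ (l : Nat) → l
type:
  Nat → Nat → Nat
observation: 3 normal-order steps normalize the term, beginning with a J iota-redex.


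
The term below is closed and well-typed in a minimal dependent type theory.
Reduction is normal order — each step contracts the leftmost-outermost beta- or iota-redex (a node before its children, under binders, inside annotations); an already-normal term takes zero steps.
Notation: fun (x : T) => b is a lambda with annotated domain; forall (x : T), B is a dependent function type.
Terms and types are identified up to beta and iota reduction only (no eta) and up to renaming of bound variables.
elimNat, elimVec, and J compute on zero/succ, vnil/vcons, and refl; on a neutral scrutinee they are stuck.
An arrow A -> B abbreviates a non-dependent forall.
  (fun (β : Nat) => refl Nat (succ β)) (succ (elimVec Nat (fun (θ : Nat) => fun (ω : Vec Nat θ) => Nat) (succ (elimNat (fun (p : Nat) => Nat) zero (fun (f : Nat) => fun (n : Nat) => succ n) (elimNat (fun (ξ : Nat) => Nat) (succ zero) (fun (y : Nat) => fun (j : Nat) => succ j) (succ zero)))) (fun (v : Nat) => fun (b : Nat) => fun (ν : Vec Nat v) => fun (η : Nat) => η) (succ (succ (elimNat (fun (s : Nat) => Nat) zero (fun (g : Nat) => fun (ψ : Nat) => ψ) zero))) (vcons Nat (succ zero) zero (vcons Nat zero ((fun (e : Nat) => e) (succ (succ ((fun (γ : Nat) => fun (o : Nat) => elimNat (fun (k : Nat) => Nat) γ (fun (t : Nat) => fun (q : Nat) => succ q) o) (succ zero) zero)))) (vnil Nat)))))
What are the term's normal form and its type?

normal form:
  refl Nat (succ (succ (succ (succ (succ zero)))))
inferred type:
  Eq Nat (succ (succ (succ (succ (succ zero))))) (succ (succ (succ (succ (succ zero)))))


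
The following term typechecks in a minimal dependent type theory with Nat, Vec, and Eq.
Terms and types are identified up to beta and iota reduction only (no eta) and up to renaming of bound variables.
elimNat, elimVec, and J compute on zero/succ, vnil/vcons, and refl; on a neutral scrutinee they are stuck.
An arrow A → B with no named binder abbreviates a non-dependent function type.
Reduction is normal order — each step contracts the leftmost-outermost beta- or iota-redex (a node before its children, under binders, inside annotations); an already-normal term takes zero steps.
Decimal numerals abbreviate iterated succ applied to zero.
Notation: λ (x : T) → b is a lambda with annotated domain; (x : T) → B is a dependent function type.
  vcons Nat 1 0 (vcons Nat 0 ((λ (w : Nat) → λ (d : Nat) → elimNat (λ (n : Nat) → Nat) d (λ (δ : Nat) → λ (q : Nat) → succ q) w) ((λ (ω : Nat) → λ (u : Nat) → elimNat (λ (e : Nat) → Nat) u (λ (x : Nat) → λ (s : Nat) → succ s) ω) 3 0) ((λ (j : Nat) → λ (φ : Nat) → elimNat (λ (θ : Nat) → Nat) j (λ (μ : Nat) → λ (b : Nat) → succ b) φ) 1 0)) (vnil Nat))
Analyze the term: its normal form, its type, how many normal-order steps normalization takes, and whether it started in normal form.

normal form:
  vcons Nat 1 0 (vcons Nat 0 4 (vnil Nat))
type:
  Vec Nat 2
normal-order step count: 27
started in normal form: no
first contracted redex: a beta-redex


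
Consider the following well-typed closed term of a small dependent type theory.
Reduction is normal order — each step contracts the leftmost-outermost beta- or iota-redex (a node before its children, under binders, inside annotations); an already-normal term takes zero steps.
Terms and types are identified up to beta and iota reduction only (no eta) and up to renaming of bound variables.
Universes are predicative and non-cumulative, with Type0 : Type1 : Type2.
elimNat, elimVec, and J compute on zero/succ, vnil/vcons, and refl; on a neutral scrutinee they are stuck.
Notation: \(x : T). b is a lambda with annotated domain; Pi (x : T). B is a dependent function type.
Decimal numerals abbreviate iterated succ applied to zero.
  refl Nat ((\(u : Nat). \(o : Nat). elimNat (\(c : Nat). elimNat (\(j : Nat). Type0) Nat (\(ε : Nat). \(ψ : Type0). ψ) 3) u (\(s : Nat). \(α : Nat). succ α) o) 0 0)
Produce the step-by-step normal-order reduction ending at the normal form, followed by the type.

normal-order reduction:
  refl Nat ((\(u : Nat). \(o : Nat). elimNat (\(c : Nat). elimNat (\(j : Nat). Type0) Nat (\(ε : Nat). \(ψ : Type0). ψ) 3) u (\(s : Nat). \(α : Nat). succ α) o) 0 0)
  ~> refl Nat ((\(u : Nat). elimNat (\(o : Nat). elimNat (\(c : Nat). Type0) Nat (\(j : Nat). \(ε : Type0). ε) 3) 0 (\(ψ : Nat). \(s : Nat). succ s) u) 0)
  ~> refl Nat (elimNat (\(u : Nat). elimNat (\(o : Nat). Type0) Nat (\(c : Nat). \(j : Type0). j) 3) 0 (\(ε : Nat). \(ψ : Nat). succ ψ) 0)
  ~> refl Nat 0
inferred type:
  Eq Nat 0 0


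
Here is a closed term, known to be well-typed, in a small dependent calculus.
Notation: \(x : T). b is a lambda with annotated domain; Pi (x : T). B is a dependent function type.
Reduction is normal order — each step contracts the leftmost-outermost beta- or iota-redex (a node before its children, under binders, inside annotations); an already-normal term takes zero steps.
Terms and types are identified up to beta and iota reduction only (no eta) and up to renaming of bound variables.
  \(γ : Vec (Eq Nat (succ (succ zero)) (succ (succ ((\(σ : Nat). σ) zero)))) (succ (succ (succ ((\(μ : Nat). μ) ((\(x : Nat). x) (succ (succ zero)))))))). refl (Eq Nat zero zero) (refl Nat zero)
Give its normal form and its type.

normal form:
  \(γ : Vec (Eq Nat (succ (succ zero)) (succ (succ zero))) (succ (succ (succ (succ (succ zero)))))). refl (Eq Nat zero zero) (refl Nat zero)
the term's type:
  Pi (γ : Vec (Eq Nat (succ (succ zero)) (succ (succ zero))) (succ (succ (succ (succ (succ zero)))))). Eq (Eq Nat zero zero) (refl Nat zero) (refl Nat zero)


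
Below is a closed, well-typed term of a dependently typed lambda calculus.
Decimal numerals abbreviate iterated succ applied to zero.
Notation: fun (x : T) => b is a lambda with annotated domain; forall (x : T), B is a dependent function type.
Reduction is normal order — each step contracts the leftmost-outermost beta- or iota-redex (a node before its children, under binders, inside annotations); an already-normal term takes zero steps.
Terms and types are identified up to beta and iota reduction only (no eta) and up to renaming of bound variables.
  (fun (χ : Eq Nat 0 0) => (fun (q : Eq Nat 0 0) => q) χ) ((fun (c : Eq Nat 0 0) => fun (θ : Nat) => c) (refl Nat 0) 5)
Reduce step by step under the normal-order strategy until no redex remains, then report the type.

reduction (normal order):
  (fun (χ : Eq Nat 0 0) => (fun (q : Eq Nat 0 0) => q) χ) ((fun (c : Eq Nat 0 0) => fun (θ : Nat) => c) (refl Nat 0) 5)
  ~> (fun (χ : Eq Nat 0 0) => χ) ((fun (q : Eq Nat 0 0) => fun (c : Nat) => q) (refl Nat 0) 5)
  ~> (fun (χ : Eq Nat 0 0) => fun (q : Nat) => χ) (refl Nat 0) 5
  ~> (fun (χ : Nat) => refl Nat 0) 5
  ~> refl Nat 0
inferred type:
  Eq Nat 0 0


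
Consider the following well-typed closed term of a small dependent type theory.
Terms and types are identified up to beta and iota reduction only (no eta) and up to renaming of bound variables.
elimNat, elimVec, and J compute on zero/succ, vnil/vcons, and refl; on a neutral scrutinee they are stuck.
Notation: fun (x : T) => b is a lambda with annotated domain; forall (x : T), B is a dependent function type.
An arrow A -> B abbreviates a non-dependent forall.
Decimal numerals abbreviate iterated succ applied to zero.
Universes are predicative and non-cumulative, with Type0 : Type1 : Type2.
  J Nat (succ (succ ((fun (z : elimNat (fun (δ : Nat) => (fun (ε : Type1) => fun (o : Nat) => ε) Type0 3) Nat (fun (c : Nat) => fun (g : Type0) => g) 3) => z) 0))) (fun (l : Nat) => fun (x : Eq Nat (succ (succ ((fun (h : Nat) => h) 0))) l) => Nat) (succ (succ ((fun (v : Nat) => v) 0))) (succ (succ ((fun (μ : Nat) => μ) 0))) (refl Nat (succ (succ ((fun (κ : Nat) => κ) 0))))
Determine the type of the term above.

inferred type:
  Nat


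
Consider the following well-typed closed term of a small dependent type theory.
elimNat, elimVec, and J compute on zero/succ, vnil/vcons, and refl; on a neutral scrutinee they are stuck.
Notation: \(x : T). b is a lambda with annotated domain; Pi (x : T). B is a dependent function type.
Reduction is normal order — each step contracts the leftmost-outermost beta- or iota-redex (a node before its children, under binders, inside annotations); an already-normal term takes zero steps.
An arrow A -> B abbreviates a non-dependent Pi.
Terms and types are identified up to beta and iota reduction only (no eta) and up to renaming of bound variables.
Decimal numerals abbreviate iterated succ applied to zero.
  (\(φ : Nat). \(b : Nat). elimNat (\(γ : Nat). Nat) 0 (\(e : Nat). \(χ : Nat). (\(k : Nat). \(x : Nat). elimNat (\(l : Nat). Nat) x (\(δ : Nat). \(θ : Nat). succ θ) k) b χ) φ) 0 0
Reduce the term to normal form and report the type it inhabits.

resulting normal form:
  0
inferred type:
  Nat
observation: the leftmost-outermost redex is a beta-redex, and normalization takes 3 steps.


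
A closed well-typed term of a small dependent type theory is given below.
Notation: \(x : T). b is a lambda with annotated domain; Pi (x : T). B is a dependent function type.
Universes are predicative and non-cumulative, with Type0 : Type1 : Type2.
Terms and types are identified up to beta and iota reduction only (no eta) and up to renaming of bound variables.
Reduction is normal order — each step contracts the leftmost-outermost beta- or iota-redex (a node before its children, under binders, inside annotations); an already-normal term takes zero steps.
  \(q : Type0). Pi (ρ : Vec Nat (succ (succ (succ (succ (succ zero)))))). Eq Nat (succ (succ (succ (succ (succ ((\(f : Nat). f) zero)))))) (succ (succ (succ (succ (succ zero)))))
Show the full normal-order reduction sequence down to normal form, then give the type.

normal-order reduction sequence:
  \(q : Type0). Pi (ρ : Vec Nat (succ (succ (succ (succ (succ zero)))))). Eq Nat (succ (succ (succ (succ (succ ((\(f : Nat). f) zero)))))) (succ (succ (succ (succ (succ zero)))))
  ~> \(q : Type0). Pi (ρ : Vec Nat (succ (succ (succ (succ (succ zero)))))). Eq Nat (succ (succ (succ (succ (succ zero))))) (succ (succ (succ (succ (succ zero)))))
the term's type:
  Pi (q : Type0). Type0


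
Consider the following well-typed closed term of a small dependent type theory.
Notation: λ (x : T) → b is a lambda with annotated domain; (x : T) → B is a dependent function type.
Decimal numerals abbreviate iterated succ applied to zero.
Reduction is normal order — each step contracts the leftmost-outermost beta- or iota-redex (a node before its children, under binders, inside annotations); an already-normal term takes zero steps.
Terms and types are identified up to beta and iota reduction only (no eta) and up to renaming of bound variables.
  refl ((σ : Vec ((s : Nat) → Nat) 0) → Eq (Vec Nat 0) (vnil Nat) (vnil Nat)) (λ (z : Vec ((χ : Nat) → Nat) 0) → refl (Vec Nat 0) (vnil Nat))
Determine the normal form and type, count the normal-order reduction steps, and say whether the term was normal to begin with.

reduced normal form:
  refl ((σ : Vec ((s : Nat) → Nat) 0) → Eq (Vec Nat 0) (vnil Nat) (vnil Nat)) (λ (z : Vec ((χ : Nat) → Nat) 0) → refl (Vec Nat 0) (vnil Nat))
the term's type:
  Eq ((σ : Vec ((s : Nat) → Nat) 0) → Eq (Vec Nat 0) (vnil Nat) (vnil Nat)) (λ (z : Vec ((χ : Nat) → Nat) 0) → refl (Vec Nat 0) (vnil Nat)) (λ (w : Vec ((j : Nat) → Nat) 0) → refl (Vec Nat 0) (vnil Nat))
normal-order step count: 0
already normal: yes


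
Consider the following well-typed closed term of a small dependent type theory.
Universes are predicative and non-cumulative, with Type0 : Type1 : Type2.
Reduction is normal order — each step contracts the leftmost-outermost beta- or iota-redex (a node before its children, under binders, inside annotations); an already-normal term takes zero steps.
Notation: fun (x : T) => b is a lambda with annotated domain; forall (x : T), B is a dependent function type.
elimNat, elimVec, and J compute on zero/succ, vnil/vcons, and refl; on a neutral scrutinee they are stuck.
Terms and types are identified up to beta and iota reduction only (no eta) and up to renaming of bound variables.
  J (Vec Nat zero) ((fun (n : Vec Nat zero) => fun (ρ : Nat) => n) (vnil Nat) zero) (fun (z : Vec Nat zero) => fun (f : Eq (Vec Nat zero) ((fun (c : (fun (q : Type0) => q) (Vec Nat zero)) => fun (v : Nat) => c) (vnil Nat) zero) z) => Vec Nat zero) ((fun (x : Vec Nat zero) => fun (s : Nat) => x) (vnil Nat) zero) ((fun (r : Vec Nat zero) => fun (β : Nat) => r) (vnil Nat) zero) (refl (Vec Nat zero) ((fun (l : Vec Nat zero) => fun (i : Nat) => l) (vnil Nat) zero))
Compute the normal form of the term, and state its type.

normal form:
  vnil Nat
inferred type:
  Vec Nat zero
observation: 3 normal-order steps separate the term from its normal form.


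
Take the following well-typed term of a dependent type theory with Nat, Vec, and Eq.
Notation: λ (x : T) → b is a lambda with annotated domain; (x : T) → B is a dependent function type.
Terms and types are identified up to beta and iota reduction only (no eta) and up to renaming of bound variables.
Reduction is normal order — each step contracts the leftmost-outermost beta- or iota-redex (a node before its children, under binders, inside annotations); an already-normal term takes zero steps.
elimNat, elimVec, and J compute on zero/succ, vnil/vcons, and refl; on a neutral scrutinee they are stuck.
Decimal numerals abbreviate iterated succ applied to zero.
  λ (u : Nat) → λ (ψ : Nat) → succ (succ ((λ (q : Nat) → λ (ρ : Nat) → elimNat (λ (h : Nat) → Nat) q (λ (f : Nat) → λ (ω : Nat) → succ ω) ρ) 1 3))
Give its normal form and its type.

resulting normal form:
  λ (u : Nat) → λ (ψ : Nat) → 6
inferred type:
  (u : Nat) → (ψ : Nat) → Nat
observation: 12 normal-order steps normalize the term, beginning with a beta-redex.


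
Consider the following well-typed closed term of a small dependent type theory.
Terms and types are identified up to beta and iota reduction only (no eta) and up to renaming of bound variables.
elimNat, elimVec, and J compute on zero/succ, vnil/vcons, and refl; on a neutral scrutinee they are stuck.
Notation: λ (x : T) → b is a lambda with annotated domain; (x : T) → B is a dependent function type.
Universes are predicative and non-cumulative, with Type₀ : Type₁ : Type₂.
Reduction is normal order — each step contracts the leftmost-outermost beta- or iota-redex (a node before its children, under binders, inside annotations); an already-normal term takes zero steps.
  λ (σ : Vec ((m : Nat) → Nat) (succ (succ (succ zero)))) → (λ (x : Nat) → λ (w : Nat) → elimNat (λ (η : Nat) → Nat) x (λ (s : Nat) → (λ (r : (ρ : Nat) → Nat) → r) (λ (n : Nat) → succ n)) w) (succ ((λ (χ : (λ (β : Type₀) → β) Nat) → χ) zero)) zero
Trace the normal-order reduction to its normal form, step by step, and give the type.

reduction (normal order):
  λ (σ : Vec ((m : Nat) → Nat) (succ (succ (succ zero)))) → (λ (x : Nat) → λ (w : Nat) → elimNat (λ (η : Nat) → Nat) x (λ (s : Nat) → (λ (r : (ρ : Nat) → Nat) → r) (λ (n : Nat) → succ n)) w) (succ ((λ (χ : (λ (β : Type₀) → β) Nat) → χ) zero)) zero
  ~> λ (σ : Vec ((m : Nat) → Nat) (succ (succ (succ zero)))) → (λ (x : Nat) → elimNat (λ (w : Nat) → Nat) (succ ((λ (η : (λ (s : Type₀) → s) Nat) → η) zero)) (λ (r : Nat) → (λ (ρ : (n : Nat) → Nat) → ρ) (λ (χ : Nat) → succ χ)) x) zero
  ~> λ (σ : Vec ((m : Nat) → Nat) (succ (succ (succ zero)))) → elimNat (λ (x : Nat) → Nat) (succ ((λ (w : (λ (η : Type₀) → η) Nat) → w) zero)) (λ (s : Nat) → (λ (r : (ρ : Nat) → Nat) → r) (λ (n : Nat) → succ n)) zero
  ~> λ (σ : Vec ((m : Nat) → Nat) (succ (succ (succ zero)))) → succ ((λ (x : (λ (w : Type₀) → w) Nat) → x) zero)
  ~> λ (σ : Vec ((m : Nat) → Nat) (succ (succ (succ zero)))) → succ zero
the term's type:
  (σ : Vec ((m : Nat) → Nat) (succ (succ (succ zero)))) → Nat


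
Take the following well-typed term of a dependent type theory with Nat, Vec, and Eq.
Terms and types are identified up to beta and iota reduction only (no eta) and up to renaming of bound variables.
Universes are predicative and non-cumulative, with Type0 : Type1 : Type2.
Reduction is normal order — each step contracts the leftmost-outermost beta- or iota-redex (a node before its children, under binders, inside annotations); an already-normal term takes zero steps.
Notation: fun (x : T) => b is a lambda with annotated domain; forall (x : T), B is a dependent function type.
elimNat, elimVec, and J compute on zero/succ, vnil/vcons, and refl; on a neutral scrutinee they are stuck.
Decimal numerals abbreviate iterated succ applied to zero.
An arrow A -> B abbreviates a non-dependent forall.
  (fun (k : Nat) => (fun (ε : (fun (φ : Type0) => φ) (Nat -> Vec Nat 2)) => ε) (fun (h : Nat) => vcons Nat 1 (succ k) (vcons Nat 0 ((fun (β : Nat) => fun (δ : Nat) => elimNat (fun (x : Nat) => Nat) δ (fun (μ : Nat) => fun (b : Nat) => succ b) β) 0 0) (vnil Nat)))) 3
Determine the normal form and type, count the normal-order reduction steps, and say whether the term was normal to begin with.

reduced normal form:
  fun (k : Nat) => vcons Nat 1 4 (vcons Nat 0 0 (vnil Nat))
type:
  Nat -> Vec Nat 2
normal-order step count: 5
already normal: no
first contracted redex: a beta-redex
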